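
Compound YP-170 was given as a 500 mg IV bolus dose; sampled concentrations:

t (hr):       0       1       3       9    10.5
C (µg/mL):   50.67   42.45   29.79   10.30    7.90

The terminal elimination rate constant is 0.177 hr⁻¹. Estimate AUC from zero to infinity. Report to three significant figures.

Trapezoidal AUC_0→10.5:
  [0→1]: (50.67+42.45)/2 × 1 = 46.56
  [1→3]: (42.45+29.79)/2 × 2 = 72.24
  [3→9]: (29.79+10.30)/2 × 6 = 120.27
  [9→10.5]: (10.30+7.90)/2 × 1.5 = 13.65
  Sum = 252.72 µg/mL·hr
Extrapolated tail: C_last / k_e = 7.90 / 0.177 = 44.633
AUC_0→∞ = 252.72 + 44.633 = 297.353 µg/mL·hr

AUC = 297 µg/mL·hr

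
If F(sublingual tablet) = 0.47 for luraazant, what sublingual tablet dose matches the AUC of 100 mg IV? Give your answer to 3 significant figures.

D_sublingual = 213 mg

For equal systemic exposure: F × D_ev = D_iv
D_ev = D_iv / F = 100 / 0.47 = 212.766 mg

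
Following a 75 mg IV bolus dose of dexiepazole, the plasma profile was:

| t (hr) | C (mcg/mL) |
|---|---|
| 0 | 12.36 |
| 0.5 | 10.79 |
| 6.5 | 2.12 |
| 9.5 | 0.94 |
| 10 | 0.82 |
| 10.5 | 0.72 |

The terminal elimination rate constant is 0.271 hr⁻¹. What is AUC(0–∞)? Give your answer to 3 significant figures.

AUC = 52.6 mcg/mL·hr

Trapezoidal AUC_0→10.5:
  [0→0.5]: (12.36+10.79)/2 × 0.5 = 5.7875
  [0.5→6.5]: (10.79+2.12)/2 × 6 = 38.73
  [6.5→9.5]: (2.12+0.94)/2 × 3 = 4.59
  [9.5→10]: (0.94+0.82)/2 × 0.5 = 0.44
  [10→10.5]: (0.82+0.72)/2 × 0.5 = 0.385
  Sum = 49.9325 mcg/mL·hr
Extrapolated tail: C_last / k_e = 0.72 / 0.271 = 2.657
AUC_0→∞ = 49.9325 + 2.657 = 52.5895 mcg/mL·hr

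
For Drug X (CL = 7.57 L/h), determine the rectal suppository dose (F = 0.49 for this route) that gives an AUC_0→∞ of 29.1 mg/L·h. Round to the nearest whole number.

Dose = CL × AUC_0→∞ / F
     = 7.57 × 29.1 / 0.49 = 449.565 mg

Dose = 450 mg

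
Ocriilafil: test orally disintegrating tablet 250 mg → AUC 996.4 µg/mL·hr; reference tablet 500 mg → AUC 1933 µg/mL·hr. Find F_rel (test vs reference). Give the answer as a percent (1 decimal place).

F_rel = (AUC_test/D_test) / (AUC_ref/D_ref)
      = (996.4/250) / (1933/500)
      = 3.9856 / 3.866 = 1.0309 = 103.09%

F_rel = 103.1%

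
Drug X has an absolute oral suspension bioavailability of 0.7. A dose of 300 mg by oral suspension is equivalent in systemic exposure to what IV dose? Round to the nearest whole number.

Systemic exposure from an extravascular dose = F × D_ev, so the equivalent IV dose is F × D_ev.
D_iv = F × D_ev = 0.7 × 300 = 210 mg

D_iv = 210 mg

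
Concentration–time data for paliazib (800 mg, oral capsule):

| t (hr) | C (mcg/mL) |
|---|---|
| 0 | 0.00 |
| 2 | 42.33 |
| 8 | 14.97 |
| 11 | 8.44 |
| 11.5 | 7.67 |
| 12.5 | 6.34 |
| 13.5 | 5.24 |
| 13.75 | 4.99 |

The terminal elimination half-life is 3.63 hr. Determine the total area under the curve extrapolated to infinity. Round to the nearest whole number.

AUC = 294 mcg/mL·hr

Trapezoidal AUC_0→13.75:
  [0→2]: (0.00+42.33)/2 × 2 = 42.33
  [2→8]: (42.33+14.97)/2 × 6 = 171.9
  [8→11]: (14.97+8.44)/2 × 3 = 35.115
  [11→11.5]: (8.44+7.67)/2 × 0.5 = 4.0275
  [11.5→12.5]: (7.67+6.34)/2 × 1 = 7.005
  [12.5→13.5]: (6.34+5.24)/2 × 1 = 5.79
  [13.5→13.75]: (5.24+4.99)/2 × 0.25 = 1.27875
  Sum = 267.44625 mcg/mL·hr
k_e = ln2 / t½ = 0.693147 / 3.63 = 0.1909 hr^-1
Extrapolated tail: C_last / k_e = 4.99 / 0.1909 = 26.139
AUC_0→∞ = 267.44625 + 26.139 = 293.58525 mcg/mL·hr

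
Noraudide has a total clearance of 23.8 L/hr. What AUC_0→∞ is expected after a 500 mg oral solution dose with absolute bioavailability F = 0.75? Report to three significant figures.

AUC_0→∞ = F × Dose / CL
        = 0.75 × 500 / 23.8 = 15.7563 mg/L·hr

AUC = 15.8 mg/L·hr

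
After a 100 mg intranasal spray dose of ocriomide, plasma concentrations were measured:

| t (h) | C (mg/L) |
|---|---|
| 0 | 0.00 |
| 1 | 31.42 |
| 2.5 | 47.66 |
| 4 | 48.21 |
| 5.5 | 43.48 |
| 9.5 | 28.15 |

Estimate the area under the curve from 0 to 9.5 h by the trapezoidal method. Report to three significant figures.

Trapezoidal AUC_0→9.5:
  [0→1]: (0.00+31.42)/2 × 1 = 15.71
  [1→2.5]: (31.42+47.66)/2 × 1.5 = 59.31
  [2.5→4]: (47.66+48.21)/2 × 1.5 = 71.9025
  [4→5.5]: (48.21+43.48)/2 × 1.5 = 68.7675
  [5.5→9.5]: (43.48+28.15)/2 × 4 = 143.26
  Sum = 358.95 mg/L·h

AUC = 359 mg/L·h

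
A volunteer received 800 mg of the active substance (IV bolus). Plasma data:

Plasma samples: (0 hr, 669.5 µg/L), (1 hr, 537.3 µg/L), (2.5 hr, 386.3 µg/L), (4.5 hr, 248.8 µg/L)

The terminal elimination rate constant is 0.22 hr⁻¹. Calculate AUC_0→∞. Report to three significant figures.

AUC = 3060 µg/L·hr

Trapezoidal AUC_0→4.5:
  [0→1]: (669.5+537.3)/2 × 1 = 603.4
  [1→2.5]: (537.3+386.3)/2 × 1.5 = 692.7
  [2.5→4.5]: (386.3+248.8)/2 × 2 = 635.1
  Sum = 1931.2 µg/L·hr
Extrapolated tail: C_last / k_e = 248.8 / 0.22 = 1130.909
AUC_0→∞ = 1931.2 + 1130.909 = 3062.109 µg/L·hr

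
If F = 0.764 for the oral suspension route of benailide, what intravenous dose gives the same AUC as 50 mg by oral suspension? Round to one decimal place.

D_iv = 38.2 mg

Systemic exposure from an extravascular dose = F × D_ev, so the equivalent IV dose is F × D_ev.
D_iv = F × D_ev = 0.764 × 50 = 38.2 mg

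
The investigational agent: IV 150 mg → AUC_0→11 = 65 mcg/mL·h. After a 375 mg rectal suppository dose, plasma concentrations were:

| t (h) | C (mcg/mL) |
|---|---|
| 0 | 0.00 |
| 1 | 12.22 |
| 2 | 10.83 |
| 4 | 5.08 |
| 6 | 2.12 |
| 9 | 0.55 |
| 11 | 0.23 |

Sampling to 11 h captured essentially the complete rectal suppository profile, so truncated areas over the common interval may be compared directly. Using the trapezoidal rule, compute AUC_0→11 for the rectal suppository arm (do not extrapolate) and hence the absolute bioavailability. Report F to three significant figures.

F = 0.280

Trapezoidal AUC_0→11 (rectal suppository):
  [0→1]: (0.00+12.22)/2 × 1 = 6.11
  [1→2]: (12.22+10.83)/2 × 1 = 11.525
  [2→4]: (10.83+5.08)/2 × 2 = 15.91
  [4→6]: (5.08+2.12)/2 × 2 = 7.2
  [6→9]: (2.12+0.55)/2 × 3 = 4.005
  [9→11]: (0.55+0.23)/2 × 2 = 0.78
  Sum = 45.53 mcg/mL·h
F = (AUC_ev/D_ev)/(AUC_iv/D_iv) = (45.53/375)/(65/150) = 0.121413/0.433333 = 0.2802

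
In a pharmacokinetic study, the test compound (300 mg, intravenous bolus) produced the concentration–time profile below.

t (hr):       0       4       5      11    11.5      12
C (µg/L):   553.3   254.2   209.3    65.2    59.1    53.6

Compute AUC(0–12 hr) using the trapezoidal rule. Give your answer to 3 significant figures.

Trapezoidal AUC_0→12:
  [0→4]: (553.3+254.2)/2 × 4 = 1615.0
  [4→5]: (254.2+209.3)/2 × 1 = 231.75
  [5→11]: (209.3+65.2)/2 × 6 = 823.5
  [11→11.5]: (65.2+59.1)/2 × 0.5 = 31.075
  [11.5→12]: (59.1+53.6)/2 × 0.5 = 28.175
  Sum = 2729.5 µg/L·hr

AUC = 2730 µg/L·hr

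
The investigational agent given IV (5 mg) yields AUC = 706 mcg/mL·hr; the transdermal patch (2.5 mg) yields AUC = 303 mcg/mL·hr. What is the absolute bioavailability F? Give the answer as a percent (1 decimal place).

F = (AUC_ev / D_ev) / (AUC_iv / D_iv)
  = (303/2.5) / (706/5)
  = 121.2 / 141.2 = 0.8584
  = 85.84%

F = 85.8%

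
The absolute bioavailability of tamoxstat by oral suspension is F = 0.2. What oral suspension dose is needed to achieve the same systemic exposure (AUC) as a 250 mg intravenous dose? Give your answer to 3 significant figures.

D_oral = 1250 mg

For equal systemic exposure: F × D_ev = D_iv
D_ev = D_iv / F = 250 / 0.2 = 1250 mg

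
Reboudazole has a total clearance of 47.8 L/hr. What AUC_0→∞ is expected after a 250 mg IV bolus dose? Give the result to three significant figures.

AUC_0→∞ = Dose_iv / CL
        = 250 / 47.8 = 5.23013 mg/L·hr

AUC = 5.23 mg/L·hr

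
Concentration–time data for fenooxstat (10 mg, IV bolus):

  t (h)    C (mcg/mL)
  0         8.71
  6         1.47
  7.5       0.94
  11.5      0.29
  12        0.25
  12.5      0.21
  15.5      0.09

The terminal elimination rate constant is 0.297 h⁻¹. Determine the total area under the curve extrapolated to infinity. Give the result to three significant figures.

AUC = 35.8 mcg/mL·h

Trapezoidal AUC_0→15.5:
  [0→6]: (8.71+1.47)/2 × 6 = 30.54
  [6→7.5]: (1.47+0.94)/2 × 1.5 = 1.8075
  [7.5→11.5]: (0.94+0.29)/2 × 4 = 2.46
  [11.5→12]: (0.29+0.25)/2 × 0.5 = 0.135
  [12→12.5]: (0.25+0.21)/2 × 0.5 = 0.115
  [12.5→15.5]: (0.21+0.09)/2 × 3 = 0.45
  Sum = 35.5075 mcg/mL·h
Extrapolated tail: C_last / k_e = 0.09 / 0.297 = 0.303
AUC_0→∞ = 35.5075 + 0.303 = 35.8105 mcg/mL·h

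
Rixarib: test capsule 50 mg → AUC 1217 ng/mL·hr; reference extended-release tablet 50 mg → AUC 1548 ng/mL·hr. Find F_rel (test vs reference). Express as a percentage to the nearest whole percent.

F_rel = (AUC_test/D_test) / (AUC_ref/D_ref)
      = (1217/50) / (1548/50)
      = 24.34 / 30.96 = 0.7862 = 78.62%

F_rel = 79%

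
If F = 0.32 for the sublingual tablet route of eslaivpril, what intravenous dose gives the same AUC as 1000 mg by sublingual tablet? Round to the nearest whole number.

Systemic exposure from an extravascular dose = F × D_ev, so the equivalent IV dose is F × D_ev.
D_iv = F × D_ev = 0.32 × 1000 = 320 mg

D_iv = 320 mg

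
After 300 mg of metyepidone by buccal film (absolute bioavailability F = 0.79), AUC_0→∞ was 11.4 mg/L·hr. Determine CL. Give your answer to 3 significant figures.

CL = F × Dose / AUC_0→∞
   = 0.79 × 300 / 11.4 = 20.7895 L/hr

CL = 20.8 L/hr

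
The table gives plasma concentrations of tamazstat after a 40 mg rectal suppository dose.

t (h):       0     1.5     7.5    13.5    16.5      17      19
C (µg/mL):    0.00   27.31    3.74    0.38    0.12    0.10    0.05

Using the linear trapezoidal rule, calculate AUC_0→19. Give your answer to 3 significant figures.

AUC = 127 µg/mL·h

Trapezoidal AUC_0→19:
  [0→1.5]: (0.00+27.31)/2 × 1.5 = 20.4825
  [1.5→7.5]: (27.31+3.74)/2 × 6 = 93.15
  [7.5→13.5]: (3.74+0.38)/2 × 6 = 12.36
  [13.5→16.5]: (0.38+0.12)/2 × 3 = 0.75
  [16.5→17]: (0.12+0.10)/2 × 0.5 = 0.055
  [17→19]: (0.10+0.05)/2 × 2 = 0.15
  Sum = 126.9475 µg/mL·h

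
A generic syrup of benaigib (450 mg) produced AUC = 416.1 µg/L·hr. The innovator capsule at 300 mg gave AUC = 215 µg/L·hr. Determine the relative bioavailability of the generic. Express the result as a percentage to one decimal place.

F_rel = (AUC_test/D_test) / (AUC_ref/D_ref)
      = (416.1/450) / (215/300)
      = 0.924667 / 0.716667 = 1.2902 = 129.02%

F_rel = 129.0%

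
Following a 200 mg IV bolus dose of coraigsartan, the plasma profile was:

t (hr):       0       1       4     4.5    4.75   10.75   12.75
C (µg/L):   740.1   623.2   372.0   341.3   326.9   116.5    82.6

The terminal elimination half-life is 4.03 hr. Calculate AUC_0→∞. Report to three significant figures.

Trapezoidal AUC_0→12.75:
  [0→1]: (740.1+623.2)/2 × 1 = 681.65
  [1→4]: (623.2+372.0)/2 × 3 = 1492.8
  [4→4.5]: (372.0+341.3)/2 × 0.5 = 178.325
  [4.5→4.75]: (341.3+326.9)/2 × 0.25 = 83.525
  [4.75→10.75]: (326.9+116.5)/2 × 6 = 1330.2
  [10.75→12.75]: (116.5+82.6)/2 × 2 = 199.1
  Sum = 3965.6 µg/L·hr
k_e = ln2 / t½ = 0.693147 / 4.03 = 0.1720 hr^-1
Extrapolated tail: C_last / k_e = 82.6 / 0.172 = 480.233
AUC_0→∞ = 3965.6 + 480.233 = 4445.833 µg/L·hr

AUC = 4450 µg/L·hr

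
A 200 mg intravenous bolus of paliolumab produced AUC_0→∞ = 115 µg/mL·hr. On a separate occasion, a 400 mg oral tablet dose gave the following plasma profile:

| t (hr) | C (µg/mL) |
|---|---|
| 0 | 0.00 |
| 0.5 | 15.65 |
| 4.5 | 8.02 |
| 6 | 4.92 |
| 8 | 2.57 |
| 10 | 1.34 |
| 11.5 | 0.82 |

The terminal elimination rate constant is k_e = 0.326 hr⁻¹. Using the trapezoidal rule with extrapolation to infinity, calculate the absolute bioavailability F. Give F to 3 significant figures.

Trapezoidal AUC_0→11.5 (oral tablet):
  [0→0.5]: (0.00+15.65)/2 × 0.5 = 3.9125
  [0.5→4.5]: (15.65+8.02)/2 × 4 = 47.34
  [4.5→6]: (8.02+4.92)/2 × 1.5 = 9.705
  [6→8]: (4.92+2.57)/2 × 2 = 7.49
  [8→10]: (2.57+1.34)/2 × 2 = 3.91
  [10→11.5]: (1.34+0.82)/2 × 1.5 = 1.62
  Sum = 73.9775 µg/mL·hr
Tail: C_last/k_e = 0.82/0.326 = 2.515
AUC_0→∞ (oral tablet) = 73.9775 + 2.515 = 76.4925 µg/mL·hr
F = (AUC_ev/D_ev)/(AUC_iv/D_iv) = (76.4925/400)/(115/200) = 0.19123125/0.575 = 0.3326

F = 0.333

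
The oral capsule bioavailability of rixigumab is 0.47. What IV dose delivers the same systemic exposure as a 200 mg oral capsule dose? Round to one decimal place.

D_iv = 94.0 mg

Systemic exposure from an extravascular dose = F × D_ev, so the equivalent IV dose is F × D_ev.
D_iv = F × D_ev = 0.47 × 200 = 94 mg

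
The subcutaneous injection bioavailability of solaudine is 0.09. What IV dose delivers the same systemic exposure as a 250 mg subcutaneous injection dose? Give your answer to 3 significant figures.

D_iv = 22.5 mg

Systemic exposure from an extravascular dose = F × D_ev, so the equivalent IV dose is F × D_ev.
D_iv = F × D_ev = 0.09 × 250 = 22.5 mg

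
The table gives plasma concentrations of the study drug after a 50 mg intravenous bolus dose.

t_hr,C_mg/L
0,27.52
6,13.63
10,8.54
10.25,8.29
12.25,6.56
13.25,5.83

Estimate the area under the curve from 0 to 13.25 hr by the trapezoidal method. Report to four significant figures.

Trapezoidal AUC_0→13.25:
  [0→6]: (27.52+13.63)/2 × 6 = 123.45
  [6→10]: (13.63+8.54)/2 × 4 = 44.34
  [10→10.25]: (8.54+8.29)/2 × 0.25 = 2.10375
  [10.25→12.25]: (8.29+6.56)/2 × 2 = 14.85
  [12.25→13.25]: (6.56+5.83)/2 × 1 = 6.195
  Sum = 190.93875 mg/L·hr

AUC = 190.9 mg/L·hr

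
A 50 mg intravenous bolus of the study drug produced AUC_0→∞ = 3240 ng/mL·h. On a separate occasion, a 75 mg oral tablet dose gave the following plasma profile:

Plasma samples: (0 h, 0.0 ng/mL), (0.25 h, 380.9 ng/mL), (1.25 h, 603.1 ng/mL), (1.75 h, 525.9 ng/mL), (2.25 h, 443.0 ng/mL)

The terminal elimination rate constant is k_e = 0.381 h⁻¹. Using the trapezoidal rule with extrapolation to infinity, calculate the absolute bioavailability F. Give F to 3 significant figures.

F = 0.458

Trapezoidal AUC_0→2.25 (oral tablet):
  [0→0.25]: (0.0+380.9)/2 × 0.25 = 47.6125
  [0.25→1.25]: (380.9+603.1)/2 × 1 = 492.0
  [1.25→1.75]: (603.1+525.9)/2 × 0.5 = 282.25
  [1.75→2.25]: (525.9+443.0)/2 × 0.5 = 242.225
  Sum = 1064.0875 ng/mL·h
Tail: C_last/k_e = 443.0/0.381 = 1162.730
AUC_0→∞ (oral tablet) = 1064.0875 + 1162.730 = 2226.8175 ng/mL·h
F = (AUC_ev/D_ev)/(AUC_iv/D_iv) = (2226.8175/75)/(3240/50) = 29.6909/64.8 = 0.4582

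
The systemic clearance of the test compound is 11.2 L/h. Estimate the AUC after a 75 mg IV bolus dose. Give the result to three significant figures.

AUC = 6.70 mg/L·h

AUC_0→∞ = Dose_iv / CL
        = 75 / 11.2 = 6.69643 mg/L·h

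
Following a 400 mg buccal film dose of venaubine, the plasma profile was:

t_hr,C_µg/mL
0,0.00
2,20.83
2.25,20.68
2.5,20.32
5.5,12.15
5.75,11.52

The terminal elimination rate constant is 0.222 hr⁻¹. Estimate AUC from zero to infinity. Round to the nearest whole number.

AUC = 135 µg/mL·hr

Trapezoidal AUC_0→5.75:
  [0→2]: (0.00+20.83)/2 × 2 = 20.83
  [2→2.25]: (20.83+20.68)/2 × 0.25 = 5.18875
  [2.25→2.5]: (20.68+20.32)/2 × 0.25 = 5.125
  [2.5→5.5]: (20.32+12.15)/2 × 3 = 48.705
  [5.5→5.75]: (12.15+11.52)/2 × 0.25 = 2.95875
  Sum = 82.8075 µg/mL·hr
Extrapolated tail: C_last / k_e = 11.52 / 0.222 = 51.892
AUC_0→∞ = 82.8075 + 51.892 = 134.6995 µg/mL·hr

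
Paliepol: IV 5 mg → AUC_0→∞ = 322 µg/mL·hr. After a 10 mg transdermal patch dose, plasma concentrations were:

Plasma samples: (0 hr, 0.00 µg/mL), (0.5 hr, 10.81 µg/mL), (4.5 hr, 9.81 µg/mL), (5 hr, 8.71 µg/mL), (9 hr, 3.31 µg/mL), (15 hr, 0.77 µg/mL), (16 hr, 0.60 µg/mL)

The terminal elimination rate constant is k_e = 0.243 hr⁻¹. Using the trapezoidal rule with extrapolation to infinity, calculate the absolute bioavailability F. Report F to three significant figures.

Trapezoidal AUC_0→16 (transdermal patch):
  [0→0.5]: (0.00+10.81)/2 × 0.5 = 2.7025
  [0.5→4.5]: (10.81+9.81)/2 × 4 = 41.24
  [4.5→5]: (9.81+8.71)/2 × 0.5 = 4.63
  [5→9]: (8.71+3.31)/2 × 4 = 24.04
  [9→15]: (3.31+0.77)/2 × 6 = 12.24
  [15→16]: (0.77+0.60)/2 × 1 = 0.685
  Sum = 85.5375 µg/mL·hr
Tail: C_last/k_e = 0.60/0.243 = 2.469
AUC_0→∞ (transdermal patch) = 85.5375 + 2.469 = 88.0065 µg/mL·hr
F = (AUC_ev/D_ev)/(AUC_iv/D_iv) = (88.0065/10)/(322/5) = 8.80065/64.4 = 0.1367

F = 0.137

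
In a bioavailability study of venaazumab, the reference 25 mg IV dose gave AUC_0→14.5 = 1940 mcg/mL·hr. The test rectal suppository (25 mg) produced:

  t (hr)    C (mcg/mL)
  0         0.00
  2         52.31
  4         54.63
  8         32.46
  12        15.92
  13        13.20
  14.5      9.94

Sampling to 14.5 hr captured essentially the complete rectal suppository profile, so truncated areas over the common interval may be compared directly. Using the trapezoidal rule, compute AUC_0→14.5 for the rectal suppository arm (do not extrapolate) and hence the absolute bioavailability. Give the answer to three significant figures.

Trapezoidal AUC_0→14.5 (rectal suppository):
  [0→2]: (0.00+52.31)/2 × 2 = 52.31
  [2→4]: (52.31+54.63)/2 × 2 = 106.94
  [4→8]: (54.63+32.46)/2 × 4 = 174.18
  [8→12]: (32.46+15.92)/2 × 4 = 96.76
  [12→13]: (15.92+13.20)/2 × 1 = 14.56
  [13→14.5]: (13.20+9.94)/2 × 1.5 = 17.355
  Sum = 462.105 mcg/mL·hr
F = (AUC_ev/D_ev)/(AUC_iv/D_iv) = (462.105/25)/(1940/25) = 18.4842/77.6 = 0.2382

F = 0.238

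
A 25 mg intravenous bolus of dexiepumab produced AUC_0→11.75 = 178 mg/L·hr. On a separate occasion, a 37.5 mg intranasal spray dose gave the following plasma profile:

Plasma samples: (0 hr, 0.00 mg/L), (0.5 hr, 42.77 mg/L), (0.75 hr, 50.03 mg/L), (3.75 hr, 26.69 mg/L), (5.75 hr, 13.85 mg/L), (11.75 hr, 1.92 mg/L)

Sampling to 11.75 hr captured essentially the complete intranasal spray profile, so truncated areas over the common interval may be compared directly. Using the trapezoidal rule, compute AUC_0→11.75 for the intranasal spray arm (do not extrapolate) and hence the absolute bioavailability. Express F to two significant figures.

F = 0.84

Trapezoidal AUC_0→11.75 (intranasal spray):
  [0→0.5]: (0.00+42.77)/2 × 0.5 = 10.6925
  [0.5→0.75]: (42.77+50.03)/2 × 0.25 = 11.6
  [0.75→3.75]: (50.03+26.69)/2 × 3 = 115.08
  [3.75→5.75]: (26.69+13.85)/2 × 2 = 40.54
  [5.75→11.75]: (13.85+1.92)/2 × 6 = 47.31
  Sum = 225.2225 mg/L·hr
F = (AUC_ev/D_ev)/(AUC_iv/D_iv) = (225.2225/37.5)/(178/25) = 6.00593/7.12 = 0.8435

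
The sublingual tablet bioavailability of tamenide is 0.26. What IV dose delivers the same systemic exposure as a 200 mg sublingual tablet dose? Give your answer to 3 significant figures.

Systemic exposure from an extravascular dose = F × D_ev, so the equivalent IV dose is F × D_ev.
D_iv = F × D_ev = 0.26 × 200 = 52 mg

D_iv = 52.0 mg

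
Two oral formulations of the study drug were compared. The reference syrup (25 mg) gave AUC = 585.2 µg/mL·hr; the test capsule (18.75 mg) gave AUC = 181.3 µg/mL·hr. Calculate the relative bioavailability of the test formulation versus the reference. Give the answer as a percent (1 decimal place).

F_rel = (AUC_test/D_test) / (AUC_ref/D_ref)
      = (181.3/18.75) / (585.2/25)
      = 9.66933 / 23.408 = 0.4131 = 41.31%

F_rel = 41.3%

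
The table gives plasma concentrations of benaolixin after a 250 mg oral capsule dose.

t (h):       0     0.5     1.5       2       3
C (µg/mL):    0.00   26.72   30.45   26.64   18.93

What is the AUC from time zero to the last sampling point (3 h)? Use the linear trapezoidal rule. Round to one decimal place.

Trapezoidal AUC_0→3:
  [0→0.5]: (0.00+26.72)/2 × 0.5 = 6.68
  [0.5→1.5]: (26.72+30.45)/2 × 1 = 28.585
  [1.5→2]: (30.45+26.64)/2 × 0.5 = 14.2725
  [2→3]: (26.64+18.93)/2 × 1 = 22.785
  Sum = 72.3225 µg/mL·h

AUC = 72.3 µg/mL·h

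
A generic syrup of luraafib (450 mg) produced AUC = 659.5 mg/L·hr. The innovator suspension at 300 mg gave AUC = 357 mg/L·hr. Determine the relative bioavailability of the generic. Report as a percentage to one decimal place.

F_rel = (AUC_test/D_test) / (AUC_ref/D_ref)
      = (659.5/450) / (357/300)
      = 1.46556 / 1.19 = 1.2316 = 123.16%

F_rel = 123.2%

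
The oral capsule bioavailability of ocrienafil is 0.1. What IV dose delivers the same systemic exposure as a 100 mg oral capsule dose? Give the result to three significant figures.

Systemic exposure from an extravascular dose = F × D_ev, so the equivalent IV dose is F × D_ev.
D_iv = F × D_ev = 0.1 × 100 = 10 mg

D_iv = 10.0 mg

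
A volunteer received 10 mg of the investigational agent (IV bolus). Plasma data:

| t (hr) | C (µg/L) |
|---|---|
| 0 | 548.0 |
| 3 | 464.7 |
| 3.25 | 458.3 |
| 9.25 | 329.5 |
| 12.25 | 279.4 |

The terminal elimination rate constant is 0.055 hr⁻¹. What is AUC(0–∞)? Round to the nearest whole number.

AUC = 9991 µg/L·hr

Trapezoidal AUC_0→12.25:
  [0→3]: (548.0+464.7)/2 × 3 = 1519.05
  [3→3.25]: (464.7+458.3)/2 × 0.25 = 115.375
  [3.25→9.25]: (458.3+329.5)/2 × 6 = 2363.4
  [9.25→12.25]: (329.5+279.4)/2 × 3 = 913.35
  Sum = 4911.175 µg/L·hr
Extrapolated tail: C_last / k_e = 279.4 / 0.055 = 5080.000
AUC_0→∞ = 4911.175 + 5080.000 = 9991.175 µg/L·hr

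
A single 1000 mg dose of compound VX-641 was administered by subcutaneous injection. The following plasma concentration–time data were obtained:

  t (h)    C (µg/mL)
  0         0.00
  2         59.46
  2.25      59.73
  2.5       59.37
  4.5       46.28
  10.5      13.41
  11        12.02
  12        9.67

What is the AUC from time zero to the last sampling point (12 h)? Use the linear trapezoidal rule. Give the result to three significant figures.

AUC = 391 µg/mL·h

Trapezoidal AUC_0→12:
  [0→2]: (0.00+59.46)/2 × 2 = 59.46
  [2→2.25]: (59.46+59.73)/2 × 0.25 = 14.89875
  [2.25→2.5]: (59.73+59.37)/2 × 0.25 = 14.8875
  [2.5→4.5]: (59.37+46.28)/2 × 2 = 105.65
  [4.5→10.5]: (46.28+13.41)/2 × 6 = 179.07
  [10.5→11]: (13.41+12.02)/2 × 0.5 = 6.3575
  [11→12]: (12.02+9.67)/2 × 1 = 10.845
  Sum = 391.16875 µg/mL·h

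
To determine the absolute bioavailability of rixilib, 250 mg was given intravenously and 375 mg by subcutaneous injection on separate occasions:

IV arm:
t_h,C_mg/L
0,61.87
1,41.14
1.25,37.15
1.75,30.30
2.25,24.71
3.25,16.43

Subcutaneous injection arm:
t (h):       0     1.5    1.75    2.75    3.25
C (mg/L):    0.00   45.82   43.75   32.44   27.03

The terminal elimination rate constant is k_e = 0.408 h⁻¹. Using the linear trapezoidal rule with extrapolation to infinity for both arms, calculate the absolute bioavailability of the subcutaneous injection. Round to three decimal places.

F = 0.719

Trapezoidal AUC_0→3.25 (IV):
  [0→1]: (61.87+41.14)/2 × 1 = 51.505
  [1→1.25]: (41.14+37.15)/2 × 0.25 = 9.78625
  [1.25→1.75]: (37.15+30.30)/2 × 0.5 = 16.8625
  [1.75→2.25]: (30.30+24.71)/2 × 0.5 = 13.7525
  [2.25→3.25]: (24.71+16.43)/2 × 1 = 20.57
  Sum = 112.47625 mg/L·h
IV tail: 16.43/0.408 = 40.270; AUC_iv,0→∞ = 112.47625 + 40.270 = 152.74625 mg/L·h
Trapezoidal AUC_0→3.25 (subcutaneous injection):
  [0→1.5]: (0.00+45.82)/2 × 1.5 = 34.365
  [1.5→1.75]: (45.82+43.75)/2 × 0.25 = 11.19625
  [1.75→2.75]: (43.75+32.44)/2 × 1 = 38.095
  [2.75→3.25]: (32.44+27.03)/2 × 0.5 = 14.8675
  Sum = 98.52375 mg/L·h
subcutaneous injection tail: 27.03/0.408 = 66.250; AUC_ev,0→∞ = 98.52375 + 66.250 = 164.77375 mg/L·h
F = (AUC_ev/D_ev)/(AUC_iv/D_iv) = (164.77375/375)/(152.74625/250) = 0.439397/0.610985 = 0.7192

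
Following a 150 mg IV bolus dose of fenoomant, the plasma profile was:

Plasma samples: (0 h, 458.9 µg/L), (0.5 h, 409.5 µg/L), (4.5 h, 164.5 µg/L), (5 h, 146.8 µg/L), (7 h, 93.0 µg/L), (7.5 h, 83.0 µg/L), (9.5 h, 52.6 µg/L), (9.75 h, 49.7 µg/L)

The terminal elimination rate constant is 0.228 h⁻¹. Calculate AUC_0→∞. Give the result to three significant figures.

Trapezoidal AUC_0→9.75:
  [0→0.5]: (458.9+409.5)/2 × 0.5 = 217.1
  [0.5→4.5]: (409.5+164.5)/2 × 4 = 1148.0
  [4.5→5]: (164.5+146.8)/2 × 0.5 = 77.825
  [5→7]: (146.8+93.0)/2 × 2 = 239.8
  [7→7.5]: (93.0+83.0)/2 × 0.5 = 44.0
  [7.5→9.5]: (83.0+52.6)/2 × 2 = 135.6
  [9.5→9.75]: (52.6+49.7)/2 × 0.25 = 12.7875
  Sum = 1875.1125 µg/L·h
Extrapolated tail: C_last / k_e = 49.7 / 0.228 = 217.982
AUC_0→∞ = 1875.1125 + 217.982 = 2093.0945 µg/L·h

AUC = 2090 µg/L·h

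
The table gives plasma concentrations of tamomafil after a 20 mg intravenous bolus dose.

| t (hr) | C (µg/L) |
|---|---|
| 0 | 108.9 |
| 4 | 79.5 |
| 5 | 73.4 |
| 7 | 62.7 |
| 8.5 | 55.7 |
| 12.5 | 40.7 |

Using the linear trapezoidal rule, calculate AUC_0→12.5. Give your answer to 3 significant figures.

Trapezoidal AUC_0→12.5:
  [0→4]: (108.9+79.5)/2 × 4 = 376.8
  [4→5]: (79.5+73.4)/2 × 1 = 76.45
  [5→7]: (73.4+62.7)/2 × 2 = 136.1
  [7→8.5]: (62.7+55.7)/2 × 1.5 = 88.8
  [8.5→12.5]: (55.7+40.7)/2 × 4 = 192.8
  Sum = 870.95 µg/L·hr

AUC = 871 µg/L·hr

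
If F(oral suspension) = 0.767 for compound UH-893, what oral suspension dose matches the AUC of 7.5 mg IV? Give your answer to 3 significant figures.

D_oral = 9.78 mg

For equal systemic exposure: F × D_ev = D_iv
D_ev = D_iv / F = 7.5 / 0.767 = 9.77836 mg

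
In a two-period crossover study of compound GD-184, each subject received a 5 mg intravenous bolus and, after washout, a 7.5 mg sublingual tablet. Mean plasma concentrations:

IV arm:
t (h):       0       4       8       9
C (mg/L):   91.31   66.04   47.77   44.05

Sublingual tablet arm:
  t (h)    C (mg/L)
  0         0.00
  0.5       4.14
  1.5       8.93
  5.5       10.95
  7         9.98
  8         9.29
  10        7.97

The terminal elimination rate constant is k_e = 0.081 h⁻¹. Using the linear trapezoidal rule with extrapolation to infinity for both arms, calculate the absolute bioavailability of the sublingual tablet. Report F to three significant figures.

F = 0.111

Trapezoidal AUC_0→9 (IV):
  [0→4]: (91.31+66.04)/2 × 4 = 314.7
  [4→8]: (66.04+47.77)/2 × 4 = 227.62
  [8→9]: (47.77+44.05)/2 × 1 = 45.91
  Sum = 588.23 mg/L·h
IV tail: 44.05/0.081 = 543.827; AUC_iv,0→∞ = 588.23 + 543.827 = 1132.057 mg/L·h
Trapezoidal AUC_0→10 (sublingual tablet):
  [0→0.5]: (0.00+4.14)/2 × 0.5 = 1.035
  [0.5→1.5]: (4.14+8.93)/2 × 1 = 6.535
  [1.5→5.5]: (8.93+10.95)/2 × 4 = 39.76
  [5.5→7]: (10.95+9.98)/2 × 1.5 = 15.6975
  [7→8]: (9.98+9.29)/2 × 1 = 9.635
  [8→10]: (9.29+7.97)/2 × 2 = 17.26
  Sum = 89.9225 mg/L·h
sublingual tablet tail: 7.97/0.081 = 98.395; AUC_ev,0→∞ = 89.9225 + 98.395 = 188.3175 mg/L·h
F = (AUC_ev/D_ev)/(AUC_iv/D_iv) = (188.3175/7.5)/(1132.057/5) = 25.109/226.4114 = 0.1109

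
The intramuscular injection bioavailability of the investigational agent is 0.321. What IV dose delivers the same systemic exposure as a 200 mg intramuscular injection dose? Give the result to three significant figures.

Systemic exposure from an extravascular dose = F × D_ev, so the equivalent IV dose is F × D_ev.
D_iv = F × D_ev = 0.321 × 200 = 64.2 mg

D_iv = 64.2 mg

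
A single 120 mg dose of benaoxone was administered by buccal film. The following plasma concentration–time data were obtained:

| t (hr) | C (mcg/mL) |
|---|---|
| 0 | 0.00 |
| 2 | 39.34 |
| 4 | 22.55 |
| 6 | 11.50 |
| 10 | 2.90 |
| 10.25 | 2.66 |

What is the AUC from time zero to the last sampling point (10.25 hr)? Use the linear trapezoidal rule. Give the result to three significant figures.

AUC = 165 mcg/mL·hr

Trapezoidal AUC_0→10.25:
  [0→2]: (0.00+39.34)/2 × 2 = 39.34
  [2→4]: (39.34+22.55)/2 × 2 = 61.89
  [4→6]: (22.55+11.50)/2 × 2 = 34.05
  [6→10]: (11.50+2.90)/2 × 4 = 28.8
  [10→10.25]: (2.90+2.66)/2 × 0.25 = 0.695
  Sum = 164.775 mcg/mL·hr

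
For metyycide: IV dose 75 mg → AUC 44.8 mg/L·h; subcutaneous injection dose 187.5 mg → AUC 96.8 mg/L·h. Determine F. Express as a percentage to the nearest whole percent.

F = 86%

F = (AUC_ev / D_ev) / (AUC_iv / D_iv)
  = (96.8/187.5) / (44.8/75)
  = 0.516267 / 0.597333 = 0.8643
  = 86.43%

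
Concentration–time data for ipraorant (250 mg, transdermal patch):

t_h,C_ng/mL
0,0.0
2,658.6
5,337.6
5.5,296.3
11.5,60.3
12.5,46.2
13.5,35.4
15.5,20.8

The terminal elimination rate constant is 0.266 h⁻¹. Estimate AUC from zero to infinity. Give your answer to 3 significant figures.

AUC = 3610 ng/mL·h

Trapezoidal AUC_0→15.5:
  [0→2]: (0.0+658.6)/2 × 2 = 658.6
  [2→5]: (658.6+337.6)/2 × 3 = 1494.3
  [5→5.5]: (337.6+296.3)/2 × 0.5 = 158.475
  [5.5→11.5]: (296.3+60.3)/2 × 6 = 1069.8
  [11.5→12.5]: (60.3+46.2)/2 × 1 = 53.25
  [12.5→13.5]: (46.2+35.4)/2 × 1 = 40.8
  [13.5→15.5]: (35.4+20.8)/2 × 2 = 56.2
  Sum = 3531.425 ng/mL·h
Extrapolated tail: C_last / k_e = 20.8 / 0.266 = 78.195
AUC_0→∞ = 3531.425 + 78.195 = 3609.62 ng/mL·h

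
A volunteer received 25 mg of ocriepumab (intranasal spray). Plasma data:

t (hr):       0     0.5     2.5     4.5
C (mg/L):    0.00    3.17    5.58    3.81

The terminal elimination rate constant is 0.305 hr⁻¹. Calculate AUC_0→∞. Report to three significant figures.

AUC = 31.4 mg/L·hr

Trapezoidal AUC_0→4.5:
  [0→0.5]: (0.00+3.17)/2 × 0.5 = 0.7925
  [0.5→2.5]: (3.17+5.58)/2 × 2 = 8.75
  [2.5→4.5]: (5.58+3.81)/2 × 2 = 9.39
  Sum = 18.9325 mg/L·hr
Extrapolated tail: C_last / k_e = 3.81 / 0.305 = 12.492
AUC_0→∞ = 18.9325 + 12.492 = 31.4245 mg/L·hr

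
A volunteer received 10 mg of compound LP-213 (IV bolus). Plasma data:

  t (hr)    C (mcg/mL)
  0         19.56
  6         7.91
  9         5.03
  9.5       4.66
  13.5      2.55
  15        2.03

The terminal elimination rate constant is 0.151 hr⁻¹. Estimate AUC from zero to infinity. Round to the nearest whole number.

Trapezoidal AUC_0→15:
  [0→6]: (19.56+7.91)/2 × 6 = 82.41
  [6→9]: (7.91+5.03)/2 × 3 = 19.41
  [9→9.5]: (5.03+4.66)/2 × 0.5 = 2.4225
  [9.5→13.5]: (4.66+2.55)/2 × 4 = 14.42
  [13.5→15]: (2.55+2.03)/2 × 1.5 = 3.435
  Sum = 122.0975 mcg/mL·hr
Extrapolated tail: C_last / k_e = 2.03 / 0.151 = 13.444
AUC_0→∞ = 122.0975 + 13.444 = 135.5415 mcg/mL·hr

AUC = 136 mcg/mL·hr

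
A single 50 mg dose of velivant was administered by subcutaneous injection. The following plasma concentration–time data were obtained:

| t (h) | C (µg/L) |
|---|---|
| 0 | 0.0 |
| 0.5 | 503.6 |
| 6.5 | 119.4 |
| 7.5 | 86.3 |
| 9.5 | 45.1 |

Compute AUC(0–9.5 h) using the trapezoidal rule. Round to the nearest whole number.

Trapezoidal AUC_0→9.5:
  [0→0.5]: (0.0+503.6)/2 × 0.5 = 125.9
  [0.5→6.5]: (503.6+119.4)/2 × 6 = 1869.0
  [6.5→7.5]: (119.4+86.3)/2 × 1 = 102.85
  [7.5→9.5]: (86.3+45.1)/2 × 2 = 131.4
  Sum = 2229.15 µg/L·h

AUC = 2229 µg/L·h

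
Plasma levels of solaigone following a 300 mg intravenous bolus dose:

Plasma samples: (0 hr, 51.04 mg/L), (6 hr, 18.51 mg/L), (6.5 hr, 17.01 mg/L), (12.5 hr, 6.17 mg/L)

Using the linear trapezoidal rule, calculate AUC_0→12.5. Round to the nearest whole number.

Trapezoidal AUC_0→12.5:
  [0→6]: (51.04+18.51)/2 × 6 = 208.65
  [6→6.5]: (18.51+17.01)/2 × 0.5 = 8.88
  [6.5→12.5]: (17.01+6.17)/2 × 6 = 69.54
  Sum = 287.07 mg/L·hr

AUC = 287 mg/L·hr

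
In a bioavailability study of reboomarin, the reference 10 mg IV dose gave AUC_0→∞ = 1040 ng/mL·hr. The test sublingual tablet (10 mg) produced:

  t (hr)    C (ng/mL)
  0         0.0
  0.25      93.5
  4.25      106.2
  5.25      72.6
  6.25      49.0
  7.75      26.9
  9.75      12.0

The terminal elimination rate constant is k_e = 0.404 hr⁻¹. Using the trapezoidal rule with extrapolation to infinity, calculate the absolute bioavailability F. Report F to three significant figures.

Trapezoidal AUC_0→9.75 (sublingual tablet):
  [0→0.25]: (0.0+93.5)/2 × 0.25 = 11.6875
  [0.25→4.25]: (93.5+106.2)/2 × 4 = 399.4
  [4.25→5.25]: (106.2+72.6)/2 × 1 = 89.4
  [5.25→6.25]: (72.6+49.0)/2 × 1 = 60.8
  [6.25→7.75]: (49.0+26.9)/2 × 1.5 = 56.925
  [7.75→9.75]: (26.9+12.0)/2 × 2 = 38.9
  Sum = 657.1125 ng/mL·hr
Tail: C_last/k_e = 12.0/0.404 = 29.703
AUC_0→∞ (sublingual tablet) = 657.1125 + 29.703 = 686.8155 ng/mL·hr
F = (AUC_ev/D_ev)/(AUC_iv/D_iv) = (686.8155/10)/(1040/10) = 68.68155/104 = 0.6604

F = 0.660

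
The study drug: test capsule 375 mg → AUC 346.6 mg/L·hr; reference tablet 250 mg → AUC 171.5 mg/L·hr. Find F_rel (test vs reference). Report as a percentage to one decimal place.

F_rel = (AUC_test/D_test) / (AUC_ref/D_ref)
      = (346.6/375) / (171.5/250)
      = 0.924267 / 0.686 = 1.3473 = 134.73%

F_rel = 134.7%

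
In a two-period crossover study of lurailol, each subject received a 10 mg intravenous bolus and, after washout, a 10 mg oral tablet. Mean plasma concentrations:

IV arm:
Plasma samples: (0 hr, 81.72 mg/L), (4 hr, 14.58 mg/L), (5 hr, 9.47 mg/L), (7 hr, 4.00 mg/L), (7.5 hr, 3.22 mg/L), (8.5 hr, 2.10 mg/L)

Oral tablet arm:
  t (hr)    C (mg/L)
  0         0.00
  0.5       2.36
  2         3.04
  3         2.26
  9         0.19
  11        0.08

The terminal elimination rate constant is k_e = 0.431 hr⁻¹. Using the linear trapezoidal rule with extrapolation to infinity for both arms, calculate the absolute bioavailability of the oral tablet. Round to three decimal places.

Trapezoidal AUC_0→8.5 (IV):
  [0→4]: (81.72+14.58)/2 × 4 = 192.6
  [4→5]: (14.58+9.47)/2 × 1 = 12.025
  [5→7]: (9.47+4.00)/2 × 2 = 13.47
  [7→7.5]: (4.00+3.22)/2 × 0.5 = 1.805
  [7.5→8.5]: (3.22+2.10)/2 × 1 = 2.66
  Sum = 222.56 mg/L·hr
IV tail: 2.10/0.431 = 4.872; AUC_iv,0→∞ = 222.56 + 4.872 = 227.432 mg/L·hr
Trapezoidal AUC_0→11 (oral tablet):
  [0→0.5]: (0.00+2.36)/2 × 0.5 = 0.59
  [0.5→2]: (2.36+3.04)/2 × 1.5 = 4.05
  [2→3]: (3.04+2.26)/2 × 1 = 2.65
  [3→9]: (2.26+0.19)/2 × 6 = 7.35
  [9→11]: (0.19+0.08)/2 × 2 = 0.27
  Sum = 14.91 mg/L·hr
oral tablet tail: 0.08/0.431 = 0.186; AUC_ev,0→∞ = 14.91 + 0.186 = 15.096 mg/L·hr
F = (AUC_ev/D_ev)/(AUC_iv/D_iv) = (15.096/10)/(227.432/10) = 1.5096/22.7432 = 0.0664

F = 0.066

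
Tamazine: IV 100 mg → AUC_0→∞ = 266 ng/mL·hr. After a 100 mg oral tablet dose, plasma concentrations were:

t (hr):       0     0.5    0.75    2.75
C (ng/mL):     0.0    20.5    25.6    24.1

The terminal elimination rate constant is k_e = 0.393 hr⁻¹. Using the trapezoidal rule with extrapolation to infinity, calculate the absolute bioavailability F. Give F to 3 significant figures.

F = 0.458

Trapezoidal AUC_0→2.75 (oral tablet):
  [0→0.5]: (0.0+20.5)/2 × 0.5 = 5.125
  [0.5→0.75]: (20.5+25.6)/2 × 0.25 = 5.7625
  [0.75→2.75]: (25.6+24.1)/2 × 2 = 49.7
  Sum = 60.5875 ng/mL·hr
Tail: C_last/k_e = 24.1/0.393 = 61.323
AUC_0→∞ (oral tablet) = 60.5875 + 61.323 = 121.9105 ng/mL·hr
F = (AUC_ev/D_ev)/(AUC_iv/D_iv) = (121.9105/100)/(266/100) = 1.219105/2.66 = 0.4583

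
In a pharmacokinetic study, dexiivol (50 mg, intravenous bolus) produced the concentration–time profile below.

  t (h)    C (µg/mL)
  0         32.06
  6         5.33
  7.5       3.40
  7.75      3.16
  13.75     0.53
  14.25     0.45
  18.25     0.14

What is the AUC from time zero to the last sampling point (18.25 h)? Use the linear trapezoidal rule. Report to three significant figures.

Trapezoidal AUC_0→18.25:
  [0→6]: (32.06+5.33)/2 × 6 = 112.17
  [6→7.5]: (5.33+3.40)/2 × 1.5 = 6.5475
  [7.5→7.75]: (3.40+3.16)/2 × 0.25 = 0.82
  [7.75→13.75]: (3.16+0.53)/2 × 6 = 11.07
  [13.75→14.25]: (0.53+0.45)/2 × 0.5 = 0.245
  [14.25→18.25]: (0.45+0.14)/2 × 4 = 1.18
  Sum = 132.0325 µg/mL·h

AUC = 132 µg/mL·h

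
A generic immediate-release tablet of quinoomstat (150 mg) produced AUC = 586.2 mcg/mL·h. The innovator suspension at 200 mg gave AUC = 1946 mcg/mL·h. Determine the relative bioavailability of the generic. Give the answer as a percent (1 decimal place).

F_rel = (AUC_test/D_test) / (AUC_ref/D_ref)
      = (586.2/150) / (1946/200)
      = 3.908 / 9.73 = 0.4016 = 40.16%

F_rel = 40.2%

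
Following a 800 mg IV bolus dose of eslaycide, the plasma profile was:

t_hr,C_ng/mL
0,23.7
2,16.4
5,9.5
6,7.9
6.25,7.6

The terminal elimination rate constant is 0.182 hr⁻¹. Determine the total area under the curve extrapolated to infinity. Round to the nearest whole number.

Trapezoidal AUC_0→6.25:
  [0→2]: (23.7+16.4)/2 × 2 = 40.1
  [2→5]: (16.4+9.5)/2 × 3 = 38.85
  [5→6]: (9.5+7.9)/2 × 1 = 8.7
  [6→6.25]: (7.9+7.6)/2 × 0.25 = 1.9375
  Sum = 89.5875 ng/mL·hr
Extrapolated tail: C_last / k_e = 7.6 / 0.182 = 41.758
AUC_0→∞ = 89.5875 + 41.758 = 131.3455 ng/mL·hr

AUC = 131 ng/mL·hr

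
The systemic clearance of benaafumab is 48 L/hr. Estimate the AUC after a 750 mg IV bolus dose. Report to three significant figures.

AUC = 15.6 mg/L·hr

AUC_0→∞ = Dose_iv / CL
        = 750 / 48 = 15.625 mg/L·hr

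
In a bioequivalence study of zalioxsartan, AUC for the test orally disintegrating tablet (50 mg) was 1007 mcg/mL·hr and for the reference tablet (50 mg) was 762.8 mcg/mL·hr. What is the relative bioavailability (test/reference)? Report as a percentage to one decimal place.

F_rel = 132.0%

F_rel = (AUC_test/D_test) / (AUC_ref/D_ref)
      = (1007/50) / (762.8/50)
      = 20.14 / 15.256 = 1.3201 = 132.01%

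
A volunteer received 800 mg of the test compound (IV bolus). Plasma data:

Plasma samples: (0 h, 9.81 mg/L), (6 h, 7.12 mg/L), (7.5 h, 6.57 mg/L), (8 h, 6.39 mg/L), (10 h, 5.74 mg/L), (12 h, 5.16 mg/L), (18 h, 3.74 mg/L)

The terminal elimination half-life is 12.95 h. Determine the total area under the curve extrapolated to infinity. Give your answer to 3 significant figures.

Trapezoidal AUC_0→18:
  [0→6]: (9.81+7.12)/2 × 6 = 50.79
  [6→7.5]: (7.12+6.57)/2 × 1.5 = 10.2675
  [7.5→8]: (6.57+6.39)/2 × 0.5 = 3.24
  [8→10]: (6.39+5.74)/2 × 2 = 12.13
  [10→12]: (5.74+5.16)/2 × 2 = 10.9
  [12→18]: (5.16+3.74)/2 × 6 = 26.7
  Sum = 114.0275 mg/L·h
k_e = ln2 / t½ = 0.693147 / 12.95 = 0.0535 h^-1
Extrapolated tail: C_last / k_e = 3.74 / 0.0535 = 69.907
AUC_0→∞ = 114.0275 + 69.907 = 183.9345 mg/L·h

AUC = 184 mg/L·h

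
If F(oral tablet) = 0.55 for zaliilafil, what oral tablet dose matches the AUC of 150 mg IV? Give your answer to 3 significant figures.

For equal systemic exposure: F × D_ev = D_iv
D_ev = D_iv / F = 150 / 0.55 = 272.727 mg

D_oral = 273 mg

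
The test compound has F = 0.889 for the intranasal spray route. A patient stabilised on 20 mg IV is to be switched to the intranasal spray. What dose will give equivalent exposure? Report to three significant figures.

For equal systemic exposure: F × D_ev = D_iv
D_ev = D_iv / F = 20 / 0.889 = 22.4972 mg

D_intranasal = 22.5 mg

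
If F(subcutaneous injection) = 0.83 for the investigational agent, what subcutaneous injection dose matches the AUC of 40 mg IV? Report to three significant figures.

For equal systemic exposure: F × D_ev = D_iv
D_ev = D_iv / F = 40 / 0.83 = 48.1928 mg

D_subcutaneous = 48.2 mg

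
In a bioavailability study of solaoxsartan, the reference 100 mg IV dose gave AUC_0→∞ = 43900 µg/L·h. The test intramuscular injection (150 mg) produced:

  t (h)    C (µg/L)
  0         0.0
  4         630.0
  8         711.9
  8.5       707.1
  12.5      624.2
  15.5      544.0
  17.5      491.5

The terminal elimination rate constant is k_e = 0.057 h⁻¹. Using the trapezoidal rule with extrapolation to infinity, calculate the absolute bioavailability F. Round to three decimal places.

Trapezoidal AUC_0→17.5 (intramuscular injection):
  [0→4]: (0.0+630.0)/2 × 4 = 1260.0
  [4→8]: (630.0+711.9)/2 × 4 = 2683.8
  [8→8.5]: (711.9+707.1)/2 × 0.5 = 354.75
  [8.5→12.5]: (707.1+624.2)/2 × 4 = 2662.6
  [12.5→15.5]: (624.2+544.0)/2 × 3 = 1752.3
  [15.5→17.5]: (544.0+491.5)/2 × 2 = 1035.5
  Sum = 9748.95 µg/L·h
Tail: C_last/k_e = 491.5/0.057 = 8622.807
AUC_0→∞ (intramuscular injection) = 9748.95 + 8622.807 = 18371.757 µg/L·h
F = (AUC_ev/D_ev)/(AUC_iv/D_iv) = (18371.757/150)/(43900/100) = 122.47838/439 = 0.2790

F = 0.279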